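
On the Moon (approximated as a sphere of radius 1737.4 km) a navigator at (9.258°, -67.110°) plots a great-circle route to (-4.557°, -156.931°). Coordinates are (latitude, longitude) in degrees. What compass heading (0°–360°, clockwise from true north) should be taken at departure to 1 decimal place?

265.5°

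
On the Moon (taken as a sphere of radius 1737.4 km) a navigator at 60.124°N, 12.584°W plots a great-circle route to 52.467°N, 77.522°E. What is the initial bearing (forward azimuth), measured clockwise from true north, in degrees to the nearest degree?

57°

With φ₁ = 1.0494, φ₂ = 0.9157, Δλ = 1.5726 rad, the forward-azimuth formula gives
θ = atan2( sin Δλ cos φ₂ , cos φ₁ sin φ₂ − sin φ₁ cos φ₂ cos Δλ ) = atan2(0.6092, 0.3960) = 56.98°.
So the initial bearing is 57°.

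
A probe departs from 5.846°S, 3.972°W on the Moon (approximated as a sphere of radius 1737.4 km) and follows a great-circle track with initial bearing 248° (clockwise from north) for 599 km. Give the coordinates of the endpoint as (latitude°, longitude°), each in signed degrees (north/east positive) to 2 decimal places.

-12.82°, -22.72°

Angular distance δ = d/R = 599/1737.4 = 0.34477 rad; initial bearing θ = 4.3284 rad.
sin φ₂ = sin φ₁ cos δ + cos φ₁ sin δ cos θ = (-0.1019)(0.9412) + (0.9948)(0.3380)(-0.3746) = -0.2218, so φ₂ = -12.82°.
Δλ = atan2(sin θ sin δ cos φ₁, cos δ − sin φ₁ sin φ₂) = atan2(-0.3117, 0.9186) = -18.746°.
λ₂ = -3.972° − 18.746° = -22.72°.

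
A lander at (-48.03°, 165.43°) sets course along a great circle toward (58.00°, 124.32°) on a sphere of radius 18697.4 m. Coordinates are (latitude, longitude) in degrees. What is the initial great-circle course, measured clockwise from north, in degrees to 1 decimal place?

Δλ = -41.110° = -0.7175 rad.
y = sin Δλ · cos φ₂ = (-0.6575)(0.5299) = -0.3484
x = cos φ₁ sin φ₂ − sin φ₁ cos φ₂ cos Δλ = (0.6687)(0.8480) − (-0.7435)(0.5299)(0.7534) = 0.8640
θ = atan2(y, x) = -21.96°; adding 360° gives 338.0°.

338.0°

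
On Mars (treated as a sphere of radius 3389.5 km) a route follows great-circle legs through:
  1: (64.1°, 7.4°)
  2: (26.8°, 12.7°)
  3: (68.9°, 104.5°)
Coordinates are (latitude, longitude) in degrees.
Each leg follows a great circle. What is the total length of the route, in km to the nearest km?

6106 km

Leg 1→2: central angle 0.6538 rad, distance 2215.9 km.
Leg 2→3: central angle 1.1477 rad, distance 3890.2 km.
Total: 2215.9 + 3890.2 ≈ 6106 km.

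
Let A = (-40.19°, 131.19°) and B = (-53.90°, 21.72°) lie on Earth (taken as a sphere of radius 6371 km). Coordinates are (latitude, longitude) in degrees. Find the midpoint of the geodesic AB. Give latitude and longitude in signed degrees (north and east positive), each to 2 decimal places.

-61.35°, 86.80°

The central angle between A and B is δ = 1.1903 rad.
With f = 0.5, the slerp weights are sin((1−f)δ)/sin δ = 0.6038 and sin(fδ)/sin δ = 0.6038.
Weighted sum of the unit vectors: (0.6038)·(-0.5031,0.5749,-0.6453) + (0.6038)·(0.5474,0.2180,-0.8080) = (0.0267, 0.4788, -0.8775).
Converting back: φ = atan2(z, √(x²+y²)) = -61.35°, λ = atan2(y, x) = 86.80°.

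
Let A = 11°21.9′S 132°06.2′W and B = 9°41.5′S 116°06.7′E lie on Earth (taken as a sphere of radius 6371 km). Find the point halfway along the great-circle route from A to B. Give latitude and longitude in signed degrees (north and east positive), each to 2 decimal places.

-18.34°, 171.77°

Central angle δ = 1.9023 rad. Interpolating on the sphere with fraction f = 0.5:
P = [sin((1−f)δ)·A + sin(fδ)·B] / sin δ = 0.8610·A + 0.8610·B in Cartesian coordinates,
giving P = (-0.9395, 0.1358, -0.3146), i.e. latitude -18.34°, longitude 171.77°.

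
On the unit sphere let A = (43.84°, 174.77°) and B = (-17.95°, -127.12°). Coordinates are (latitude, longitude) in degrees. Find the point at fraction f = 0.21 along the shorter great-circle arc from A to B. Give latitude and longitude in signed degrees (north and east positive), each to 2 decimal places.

32.66°, -168.65°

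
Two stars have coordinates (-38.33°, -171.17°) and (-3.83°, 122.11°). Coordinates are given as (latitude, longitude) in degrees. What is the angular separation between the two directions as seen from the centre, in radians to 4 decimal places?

1.2124 rad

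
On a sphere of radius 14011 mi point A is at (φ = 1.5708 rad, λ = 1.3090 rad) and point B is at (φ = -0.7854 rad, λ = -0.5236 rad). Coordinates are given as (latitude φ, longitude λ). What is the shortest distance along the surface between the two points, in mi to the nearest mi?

In radians: φ₁ = 1.5708, φ₂ = -0.7854, Δλ = -105.000° = -1.8326 rad.
cos c = sin φ₁ sin φ₂ + cos φ₁ cos φ₂ cos Δλ = (1.0000)(-0.7071) + (-0.0000)(0.7071)(-0.2588) = -0.70711,
so c = arccos(-0.70711) = 2.35620 rad.
Distance = R·c = 14011 × 2.3562 ≈ 33013 mi.

33013 mi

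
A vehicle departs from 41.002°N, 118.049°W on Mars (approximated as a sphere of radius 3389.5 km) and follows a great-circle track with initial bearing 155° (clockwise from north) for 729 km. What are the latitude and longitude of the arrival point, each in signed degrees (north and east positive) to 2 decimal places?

29.67°, -112.09°

Angular distance δ = d/R = 729/3389.5 = 0.21508 rad; initial bearing θ = 2.7053 rad.
sin φ₂ = sin φ₁ cos δ + cos φ₁ sin δ cos θ = (0.6561)(0.9770) + (0.7547)(0.2134)(-0.9063) = 0.4950, so φ₂ = 29.67°.
Δλ = atan2(sin θ sin δ cos φ₁, cos δ − sin φ₁ sin φ₂) = atan2(0.0681, 0.6522) = 5.958°.
λ₂ = -118.049° + 5.958° = -112.09°.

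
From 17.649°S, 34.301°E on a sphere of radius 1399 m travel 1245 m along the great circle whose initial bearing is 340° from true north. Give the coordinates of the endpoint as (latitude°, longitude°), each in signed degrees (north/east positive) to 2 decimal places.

Angular distance δ = d/R = 1245/1399 = 0.88992 rad; initial bearing θ = 5.9341 rad.
sin φ₂ = sin φ₁ cos δ + cos φ₁ sin δ cos θ = (-0.3032)(0.6295) + (0.9529)(0.7770)(0.9397) = 0.5049, so φ₂ = 30.33°.
Δλ = atan2(sin θ sin δ cos φ₁, cos δ − sin φ₁ sin φ₂) = atan2(-0.2532, 0.7826) = -17.932°.
λ₂ = 34.301° − 17.932° = 16.37°.

30.33°, 16.37°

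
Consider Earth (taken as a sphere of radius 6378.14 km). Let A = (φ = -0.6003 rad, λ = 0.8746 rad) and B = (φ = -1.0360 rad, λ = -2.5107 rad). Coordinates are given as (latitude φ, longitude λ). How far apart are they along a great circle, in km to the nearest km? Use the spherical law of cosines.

Let φ₁ = -0.6003 rad, φ₂ = -1.0360 rad, and Δλ = 2.8979 rad.
cos c = sin φ₁ sin φ₂ + cos φ₁ cos φ₂ cos Δλ = (-0.5649)(-0.8604) + (0.8252)(0.5097)(-0.9705) = 0.07788,
so c = arccos(0.07788) = 1.49283 rad.
Distance = R·c = 6378.14 × 1.4928 ≈ 9521 km.

9521 km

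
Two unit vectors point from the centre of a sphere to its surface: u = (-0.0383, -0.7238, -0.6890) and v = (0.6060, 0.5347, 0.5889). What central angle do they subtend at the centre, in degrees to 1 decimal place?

144.7°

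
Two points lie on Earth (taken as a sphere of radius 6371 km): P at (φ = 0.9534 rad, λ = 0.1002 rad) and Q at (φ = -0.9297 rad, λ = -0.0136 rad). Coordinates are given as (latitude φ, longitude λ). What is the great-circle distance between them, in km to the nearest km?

12012 km

With latitudes φ₁ = 54.626°, φ₂ = -53.268° and longitude difference Δλ = -6.520°:
Haversine: a = sin²(Δφ/2) + cos φ₁ cos φ₂ sin²(Δλ/2) = 0.6536 + (0.5789)(0.5981)(0.0032) = 0.65475.
Central angle c = 2·arcsin(√a) = 1.88545 rad.
Distance = R·c = 6371 × 1.8855 ≈ 12012 km.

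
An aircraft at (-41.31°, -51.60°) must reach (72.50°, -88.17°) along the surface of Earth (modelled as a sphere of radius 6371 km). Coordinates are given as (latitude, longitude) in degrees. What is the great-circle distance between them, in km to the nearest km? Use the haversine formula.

12968 km

Let φ₁ = -0.7210 rad, φ₂ = 1.2654 rad, and Δλ = -0.6383 rad.
Haversine: a = sin²(Δφ/2) + cos φ₁ cos φ₂ sin²(Δλ/2) = 0.7019 + (0.7511)(0.3007)(0.0984) = 0.72409.
Central angle c = 2·arcsin(√a) = 2.03552 rad.
Distance = R·c = 6371 × 2.0355 ≈ 12968 km.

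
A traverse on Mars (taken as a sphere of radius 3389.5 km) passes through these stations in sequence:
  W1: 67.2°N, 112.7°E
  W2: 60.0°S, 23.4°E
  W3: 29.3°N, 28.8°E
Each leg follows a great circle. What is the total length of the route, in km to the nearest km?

13734 km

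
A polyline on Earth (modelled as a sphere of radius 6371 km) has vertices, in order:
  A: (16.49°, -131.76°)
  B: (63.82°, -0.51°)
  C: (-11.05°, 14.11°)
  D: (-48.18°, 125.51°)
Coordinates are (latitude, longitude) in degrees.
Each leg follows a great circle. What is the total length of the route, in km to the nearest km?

29199 km

Leg A→B: central angle 1.5950 rad, distance 10161.8 km.
Leg B→C: central angle 1.3212 rad, distance 8417.5 km.
Leg C→D: central angle 1.6669 rad, distance 10619.8 km.
Total: 10161.8 + 8417.5 + 10619.8 ≈ 29199 km.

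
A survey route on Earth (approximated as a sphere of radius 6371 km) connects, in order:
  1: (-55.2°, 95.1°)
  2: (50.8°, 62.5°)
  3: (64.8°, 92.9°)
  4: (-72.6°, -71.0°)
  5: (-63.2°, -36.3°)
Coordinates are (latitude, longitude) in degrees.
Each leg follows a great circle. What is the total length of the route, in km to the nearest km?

35193 km

Leg 1→2: central angle 1.9097 rad, distance 12166.8 km.
Leg 2→3: central angle 0.3673 rad, distance 2340.1 km.
Leg 3→4: central angle 2.9726 rad, distance 18938.4 km.
Leg 4→5: central angle 0.2744 rad, distance 1748.1 km.
Total: 12166.8 + 2340.1 + 18938.4 + 1748.1 ≈ 35193 km.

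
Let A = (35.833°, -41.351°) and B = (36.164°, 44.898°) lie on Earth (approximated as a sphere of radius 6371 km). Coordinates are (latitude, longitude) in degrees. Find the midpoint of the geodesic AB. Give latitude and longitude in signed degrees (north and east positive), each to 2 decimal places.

44.87°, 1.66°

Central angle δ = 1.1720 rad. Interpolating on the sphere with fraction f = 0.5:
P = [sin((1−f)δ)·A + sin(fδ)·B] / sin δ = 0.6001·A + 0.6001·B in Cartesian coordinates,
giving P = (0.7084, 0.0205, 0.7055), i.e. latitude 44.87°, longitude 1.66°.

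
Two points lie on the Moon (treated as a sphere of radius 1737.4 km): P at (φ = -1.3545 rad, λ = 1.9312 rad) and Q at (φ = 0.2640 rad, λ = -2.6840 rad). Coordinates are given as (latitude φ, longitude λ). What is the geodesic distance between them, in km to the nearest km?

3213 km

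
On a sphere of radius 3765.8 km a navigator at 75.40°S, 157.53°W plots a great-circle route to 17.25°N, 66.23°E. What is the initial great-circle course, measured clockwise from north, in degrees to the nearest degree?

228°

Δλ = -136.240° = -2.3778 rad.
y = sin Δλ · cos φ₂ = (-0.6916)(0.9550) = -0.6605
x = cos φ₁ sin φ₂ − sin φ₁ cos φ₂ cos Δλ = (0.2521)(0.2965) − (-0.9677)(0.9550)(-0.7222) = -0.5927
θ = atan2(y, x) = -131.90°; adding 360° gives 228°.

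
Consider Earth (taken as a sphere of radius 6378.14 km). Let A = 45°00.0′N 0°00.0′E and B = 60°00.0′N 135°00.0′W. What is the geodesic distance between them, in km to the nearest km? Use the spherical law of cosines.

7654 km

In radians: φ₁ = 0.7854, φ₂ = 1.0472, Δλ = -135.000° = -2.3562 rad.
cos c = sin φ₁ sin φ₂ + cos φ₁ cos φ₂ cos Δλ = (0.7071)(0.8660) + (0.7071)(0.5000)(-0.7071) = 0.36237,
so c = arccos(0.36237) = 1.19998 rad.
Distance = R·c = 6378.14 × 1.2000 ≈ 7654 km.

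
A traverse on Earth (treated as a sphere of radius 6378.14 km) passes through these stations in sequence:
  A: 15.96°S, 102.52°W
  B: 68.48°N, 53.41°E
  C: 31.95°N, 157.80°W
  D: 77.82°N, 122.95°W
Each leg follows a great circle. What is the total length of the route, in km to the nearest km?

27898 km

Leg A→B: central angle 2.1868 rad, distance 13948.0 km.
Leg B→C: central angle 1.3427 rad, distance 8564.2 km.
Leg C→D: central angle 0.8444 rad, distance 5385.7 km.
Total: 13948.0 + 8564.2 + 5385.7 ≈ 27898 km.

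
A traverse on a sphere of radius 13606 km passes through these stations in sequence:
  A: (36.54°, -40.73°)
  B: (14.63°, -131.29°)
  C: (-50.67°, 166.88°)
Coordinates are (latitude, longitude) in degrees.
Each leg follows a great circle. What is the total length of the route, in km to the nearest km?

Leg A→B: central angle 1.4275 rad, distance 19422.9 km.
Leg B→C: central angle 1.4765 rad, distance 20089.6 km.
Total: 19422.9 + 20089.6 ≈ 39512 km.

39512 km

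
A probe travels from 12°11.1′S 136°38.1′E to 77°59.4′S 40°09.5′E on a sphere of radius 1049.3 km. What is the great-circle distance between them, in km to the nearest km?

1455 km

Let φ₁ = -0.2127 rad, φ₂ = -1.3612 rad, and Δλ = -1.6838 rad.
cos c = sin φ₁ sin φ₂ + cos φ₁ cos φ₂ cos Δλ = (-0.2111)(-0.9781) + (0.9775)(0.2081)(-0.1128) = 0.18351,
so c = arccos(0.18351) = 1.38624 rad.
Distance = R·c = 1049.3 × 1.3862 ≈ 1455 km.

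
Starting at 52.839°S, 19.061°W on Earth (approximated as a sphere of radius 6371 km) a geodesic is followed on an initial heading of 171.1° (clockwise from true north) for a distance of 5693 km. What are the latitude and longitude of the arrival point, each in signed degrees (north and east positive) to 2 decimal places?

Angular distance δ = d/R = 5693/6371 = 0.89358 rad; initial bearing θ = 2.9863 rad.
sin φ₂ = sin φ₁ cos δ + cos φ₁ sin δ cos θ = (-0.7969)(0.6266) + (0.6041)(0.7793)(-0.9880) = -0.9645, so φ₂ = -74.68°.
Δλ = atan2(sin θ sin δ cos φ₁, cos δ − sin φ₁ sin φ₂) = atan2(0.0728, -0.1420) = 152.847°.
λ₂ = -19.061° + 152.847° = 133.79°.

-74.68°, 133.79°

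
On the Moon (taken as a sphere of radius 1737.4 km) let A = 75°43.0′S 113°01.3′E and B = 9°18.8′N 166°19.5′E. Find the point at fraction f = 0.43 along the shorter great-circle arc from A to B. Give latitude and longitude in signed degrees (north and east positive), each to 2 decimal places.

-41.18°, 154.43°

The central angle between A and B is δ = 1.5821 rad.
With f = 0.43, the slerp weights are sin((1−f)δ)/sin δ = 0.7845 and sin(fδ)/sin δ = 0.6291.
Weighted sum of the unit vectors: (0.7845)·(-0.0965,0.2271,-0.9691) + (0.6291)·(-0.9588,0.2333,0.1618) = (-0.6789, 0.3249, -0.6584).
Converting back: φ = atan2(z, √(x²+y²)) = -41.18°, λ = atan2(y, x) = 154.43°.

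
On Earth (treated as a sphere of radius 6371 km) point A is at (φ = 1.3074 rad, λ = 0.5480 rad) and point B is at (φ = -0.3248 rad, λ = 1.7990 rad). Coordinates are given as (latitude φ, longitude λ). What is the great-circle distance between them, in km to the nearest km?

11490 km

With latitudes φ₁ = 74.909°, φ₂ = -18.610° and longitude difference Δλ = 71.677°:
cos c = sin φ₁ sin φ₂ + cos φ₁ cos φ₂ cos Δλ = (0.9655)(-0.3191) + (0.2604)(0.9477)(0.3144) = -0.23054,
so c = arccos(-0.23054) = 1.80343 rad.
Distance = R·c = 6371 × 1.8034 ≈ 11490 km.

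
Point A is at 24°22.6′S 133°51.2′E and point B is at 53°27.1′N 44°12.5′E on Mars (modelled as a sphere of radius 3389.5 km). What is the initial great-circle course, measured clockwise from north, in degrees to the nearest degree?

321°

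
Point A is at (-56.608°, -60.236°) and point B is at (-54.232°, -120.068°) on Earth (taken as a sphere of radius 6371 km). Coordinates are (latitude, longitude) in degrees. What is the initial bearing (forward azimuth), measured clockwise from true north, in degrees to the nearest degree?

248°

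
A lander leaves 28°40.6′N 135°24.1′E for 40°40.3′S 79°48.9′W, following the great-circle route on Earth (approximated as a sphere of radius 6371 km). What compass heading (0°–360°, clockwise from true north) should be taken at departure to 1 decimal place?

122.1°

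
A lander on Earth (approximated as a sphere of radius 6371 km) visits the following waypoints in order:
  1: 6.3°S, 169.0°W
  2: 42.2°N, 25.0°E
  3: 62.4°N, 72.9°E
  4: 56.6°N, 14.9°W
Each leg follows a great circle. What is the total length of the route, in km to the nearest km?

24221 km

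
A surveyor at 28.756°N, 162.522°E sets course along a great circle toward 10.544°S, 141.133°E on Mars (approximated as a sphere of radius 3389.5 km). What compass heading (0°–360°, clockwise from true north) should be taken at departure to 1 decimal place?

210.8°

With φ₁ = 0.5019, φ₂ = -0.1840, Δλ = -0.3733 rad, the forward-azimuth formula gives
θ = atan2( sin Δλ cos φ₂ , cos φ₁ sin φ₂ − sin φ₁ cos φ₂ cos Δλ ) = atan2(-0.3585, -0.6008) = -149.17°.
Adding 360° brings this into [0°, 360°): 210.8°.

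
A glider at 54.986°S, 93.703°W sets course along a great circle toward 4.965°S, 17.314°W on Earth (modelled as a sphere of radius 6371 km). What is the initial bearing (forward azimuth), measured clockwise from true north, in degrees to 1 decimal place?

Δλ = 76.389° = 1.3332 rad.
y = sin Δλ · cos φ₂ = (0.9719)(0.9962) = 0.9683
x = cos φ₁ sin φ₂ − sin φ₁ cos φ₂ cos Δλ = (0.5738)(-0.0865) − (-0.8190)(0.9962)(0.2353) = 0.1424
θ = atan2(y, x) = 81.64°, so the bearing is 81.6°.

81.6°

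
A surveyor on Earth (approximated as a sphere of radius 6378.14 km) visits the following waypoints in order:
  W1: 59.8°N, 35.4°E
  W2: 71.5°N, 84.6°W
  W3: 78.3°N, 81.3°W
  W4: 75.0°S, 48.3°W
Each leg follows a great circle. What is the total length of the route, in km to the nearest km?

22658 km

Leg W1→W2: central angle 0.7380 rad, distance 4707.1 km.
Leg W2→W3: central angle 0.1196 rad, distance 762.7 km.
Leg W3→W4: central angle 2.6948 rad, distance 17187.8 km.
Total: 4707.1 + 762.7 + 17187.8 ≈ 22658 km.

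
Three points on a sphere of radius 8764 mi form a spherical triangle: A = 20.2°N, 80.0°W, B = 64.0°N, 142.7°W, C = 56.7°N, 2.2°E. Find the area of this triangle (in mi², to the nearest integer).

Side lengths (central angles): a = 0.9833, b = 1.2041, c = 1.0483 rad; semiperimeter s = 1.6178.
By l'Huilier's theorem, tan(E/4) = √[tan(s/2) tan((s−a)/2) tan((s−b)/2) tan((s−c)/2)], giving spherical excess E = 0.5776 rad.
Area = E·R² = 0.5776 × (8764)² ≈ 44364628 mi².

44364628 mi²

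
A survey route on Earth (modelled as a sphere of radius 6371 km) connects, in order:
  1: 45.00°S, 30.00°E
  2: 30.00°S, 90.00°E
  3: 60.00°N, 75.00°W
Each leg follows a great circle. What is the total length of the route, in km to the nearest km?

21913 km

Leg 1→2: central angle 0.8503 rad, distance 5417.4 km.
Leg 2→3: central angle 2.5892 rad, distance 16495.8 km.
Total: 5417.4 + 16495.8 ≈ 21913 km.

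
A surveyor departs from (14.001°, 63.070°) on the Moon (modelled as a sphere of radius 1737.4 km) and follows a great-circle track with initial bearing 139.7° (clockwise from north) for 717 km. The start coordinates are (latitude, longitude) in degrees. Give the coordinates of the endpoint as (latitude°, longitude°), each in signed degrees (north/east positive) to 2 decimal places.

-4.31°, 78.15°

Angular distance δ = d/R = 717/1737.4 = 0.41269 rad; initial bearing θ = 2.4382 rad.
sin φ₂ = sin φ₁ cos δ + cos φ₁ sin δ cos θ = (0.2419)(0.9160) + (0.9703)(0.4011)(-0.7627) = -0.0752, so φ₂ = -4.31°.
Δλ = atan2(sin θ sin δ cos φ₁, cos δ − sin φ₁ sin φ₂) = atan2(0.2517, 0.9342) = 15.079°.
λ₂ = 63.070° + 15.079° = 78.15°.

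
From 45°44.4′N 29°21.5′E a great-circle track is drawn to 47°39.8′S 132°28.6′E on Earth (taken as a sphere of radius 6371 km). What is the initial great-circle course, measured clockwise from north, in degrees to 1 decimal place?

121.8°

Δλ = 103.118° = 1.7998 rad.
y = sin Δλ · cos φ₂ = (0.9739)(0.6735) = 0.6559
x = cos φ₁ sin φ₂ − sin φ₁ cos φ₂ cos Δλ = (0.6979)(-0.7392) − (0.7162)(0.6735)(-0.2270) = -0.4064
θ = atan2(y, x) = 121.78°, so the bearing is 121.8°.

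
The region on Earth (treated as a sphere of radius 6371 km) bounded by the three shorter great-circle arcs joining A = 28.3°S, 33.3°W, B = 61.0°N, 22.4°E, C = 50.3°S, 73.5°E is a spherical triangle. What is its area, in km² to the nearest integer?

81199229 km²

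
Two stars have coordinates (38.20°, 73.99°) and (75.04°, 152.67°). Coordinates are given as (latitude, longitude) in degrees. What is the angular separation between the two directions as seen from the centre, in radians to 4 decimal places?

Let φ₁ = 0.6667 rad, φ₂ = 1.3097 rad, and Δλ = 1.3732 rad.
cos c = sin φ₁ sin φ₂ + cos φ₁ cos φ₂ cos Δλ = (0.6184)(0.9661) + (0.7859)(0.2581)(0.1963) = 0.63727,
so c = arccos(0.63727) = 0.87985 rad.
So the angular separation is 0.8798 rad.

0.8798 rad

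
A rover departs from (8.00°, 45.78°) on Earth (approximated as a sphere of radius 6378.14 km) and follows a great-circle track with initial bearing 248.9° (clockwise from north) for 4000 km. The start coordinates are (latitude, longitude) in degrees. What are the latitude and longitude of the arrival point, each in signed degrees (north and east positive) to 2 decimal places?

-5.54°, 12.41°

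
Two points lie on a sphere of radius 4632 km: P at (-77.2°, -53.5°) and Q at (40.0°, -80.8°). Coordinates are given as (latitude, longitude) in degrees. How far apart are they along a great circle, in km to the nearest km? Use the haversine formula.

9574 km

In radians: φ₁ = -1.3474, φ₂ = 0.6981, Δλ = -27.300° = -0.4765 rad.
Haversine: a = sin²(Δφ/2) + cos φ₁ cos φ₂ sin²(Δλ/2) = 0.7285 + (0.2215)(0.7660)(0.0557) = 0.73800.
Central angle c = 2·arcsin(√a) = 2.06690 rad.
Distance = R·c = 4632 × 2.0669 ≈ 9574 km.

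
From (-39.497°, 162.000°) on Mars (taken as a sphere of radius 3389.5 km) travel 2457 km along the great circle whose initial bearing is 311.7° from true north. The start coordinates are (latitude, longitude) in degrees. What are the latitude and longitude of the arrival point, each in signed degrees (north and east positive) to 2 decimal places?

-7.80°, 132.02°

Angular distance δ = d/R = 2457/3389.5 = 0.72489 rad; initial bearing θ = 5.4402 rad.
sin φ₂ = sin φ₁ cos δ + cos φ₁ sin δ cos θ = (-0.6360)(0.7486) + (0.7717)(0.6630)(0.6652) = -0.1358, so φ₂ = -7.80°.
Δλ = atan2(sin θ sin δ cos φ₁, cos δ − sin φ₁ sin φ₂) = atan2(-0.3820, 0.6622) = -29.979°.
λ₂ = 162.000° − 29.979° = 132.02°.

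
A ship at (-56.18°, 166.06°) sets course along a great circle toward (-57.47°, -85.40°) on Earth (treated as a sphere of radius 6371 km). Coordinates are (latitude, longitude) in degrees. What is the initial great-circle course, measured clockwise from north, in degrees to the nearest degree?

140°

With φ₁ = -0.9805, φ₂ = -1.0030, Δλ = 1.8944 rad, the forward-azimuth formula gives
θ = atan2( sin Δλ cos φ₂ , cos φ₁ sin φ₂ − sin φ₁ cos φ₂ cos Δλ ) = atan2(0.5098, -0.6113) = 140.17°.
So the initial bearing is 140°.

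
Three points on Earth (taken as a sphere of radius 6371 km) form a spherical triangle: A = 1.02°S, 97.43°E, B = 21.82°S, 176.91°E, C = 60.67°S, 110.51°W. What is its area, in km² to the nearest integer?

43210667 km²

Side lengths (central angles): a = 1.0926, b = 2.0011, c = 1.3938 rad; semiperimeter s = 2.2437.
By l'Huilier's theorem, tan(E/4) = √[tan(s/2) tan((s−a)/2) tan((s−b)/2) tan((s−c)/2)], giving spherical excess E = 1.0646 rad.
Area = E·R² = 1.0646 × (6371)² ≈ 43210667 km².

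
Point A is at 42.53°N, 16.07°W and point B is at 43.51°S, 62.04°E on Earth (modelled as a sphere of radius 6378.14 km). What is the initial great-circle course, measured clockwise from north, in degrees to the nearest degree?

With φ₁ = 0.7423, φ₂ = -0.7594, Δλ = 1.3633 rad, the forward-azimuth formula gives
θ = atan2( sin Δλ cos φ₂ , cos φ₁ sin φ₂ − sin φ₁ cos φ₂ cos Δλ ) = atan2(0.7097, -0.6084) = 130.60°.
So the initial bearing is 131°.

131°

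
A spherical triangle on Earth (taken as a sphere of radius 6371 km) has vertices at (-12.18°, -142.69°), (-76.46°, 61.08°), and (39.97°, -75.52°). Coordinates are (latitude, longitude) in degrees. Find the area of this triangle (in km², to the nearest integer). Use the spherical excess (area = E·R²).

Side lengths (central angles): a = 2.4263, b = 1.4150, c = 1.5751 rad; semiperimeter s = 2.7082.
By l'Huilier's theorem, tan(E/4) = √[tan(s/2) tan((s−a)/2) tan((s−b)/2) tan((s−c)/2)], giving spherical excess E = 2.0308 rad.
Area = E·R² = 2.0308 × (6371)² ≈ 82430556 km².

82430556 km²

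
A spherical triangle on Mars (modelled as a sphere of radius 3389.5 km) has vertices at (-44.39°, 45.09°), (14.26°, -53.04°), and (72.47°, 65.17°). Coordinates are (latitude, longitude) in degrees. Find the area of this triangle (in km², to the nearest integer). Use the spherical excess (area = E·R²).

26866543 km²

Side lengths (central angles): a = 1.4738, b = 2.0543, c = 1.8445 rad; semiperimeter s = 2.6863.
By l'Huilier's theorem, tan(E/4) = √[tan(s/2) tan((s−a)/2) tan((s−b)/2) tan((s−c)/2)], giving spherical excess E = 2.3385 rad.
Area = E·R² = 2.3385 × (3389.5)² ≈ 26866543 km².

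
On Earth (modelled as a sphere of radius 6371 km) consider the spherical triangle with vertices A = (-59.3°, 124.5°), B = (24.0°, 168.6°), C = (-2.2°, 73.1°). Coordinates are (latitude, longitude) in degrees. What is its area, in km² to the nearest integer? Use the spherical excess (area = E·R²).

Side lengths (central angles): a = 1.6741, b = 1.2118, c = 1.5856 rad; semiperimeter s = 2.2358.
By l'Huilier's theorem, tan(E/4) = √[tan(s/2) tan((s−a)/2) tan((s−b)/2) tan((s−c)/2)], giving spherical excess E = 1.2932 rad.
Area = E·R² = 1.2932 × (6371)² ≈ 52490725 km².

52490725 km²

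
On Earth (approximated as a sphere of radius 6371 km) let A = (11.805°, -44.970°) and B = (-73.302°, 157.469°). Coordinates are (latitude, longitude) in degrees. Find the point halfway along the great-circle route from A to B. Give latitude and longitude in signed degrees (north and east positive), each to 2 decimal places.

-46.23°, -53.71°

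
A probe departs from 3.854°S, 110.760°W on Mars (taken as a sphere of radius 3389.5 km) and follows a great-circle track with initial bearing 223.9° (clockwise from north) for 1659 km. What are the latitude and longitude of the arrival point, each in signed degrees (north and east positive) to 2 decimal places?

Angular distance δ = d/R = 1659/3389.5 = 0.48945 rad; initial bearing θ = 3.9078 rad.
sin φ₂ = sin φ₁ cos δ + cos φ₁ sin δ cos θ = (-0.0672)(0.8826) + (0.9977)(0.4701)(-0.7206) = -0.3973, so φ₂ = -23.41°.
Δλ = atan2(sin θ sin δ cos φ₁, cos δ − sin φ₁ sin φ₂) = atan2(-0.3253, 0.8559) = -20.808°.
λ₂ = -110.760° − 20.808° = -131.57°.

-23.41°, -131.57°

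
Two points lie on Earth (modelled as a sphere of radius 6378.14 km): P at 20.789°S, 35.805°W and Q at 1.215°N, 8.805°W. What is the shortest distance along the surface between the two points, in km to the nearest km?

3827 km

With latitudes φ₁ = -20.789°, φ₂ = 1.215° and longitude difference Δλ = 27.000°:
cos c = sin φ₁ sin φ₂ + cos φ₁ cos φ₂ cos Δλ = (-0.3549)(0.0212) + (0.9349)(0.9998)(0.8910) = 0.82528,
so c = arccos(0.82528) = 0.60009 rad.
Distance = R·c = 6378.14 × 0.6001 ≈ 3827 km.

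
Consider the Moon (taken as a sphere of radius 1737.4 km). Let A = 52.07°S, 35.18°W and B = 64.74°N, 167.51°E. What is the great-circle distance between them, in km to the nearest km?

4937 km

In radians: φ₁ = -0.9088, φ₂ = 1.1299, Δλ = -157.310° = -2.7456 rad.
cos c = sin φ₁ sin φ₂ + cos φ₁ cos φ₂ cos Δλ = (-0.7888)(0.9044) + (0.6147)(0.4267)(-0.9226) = -0.95535,
so c = arccos(-0.95535) = 2.84163 rad.
Distance = R·c = 1737.4 × 2.8416 ≈ 4937 km.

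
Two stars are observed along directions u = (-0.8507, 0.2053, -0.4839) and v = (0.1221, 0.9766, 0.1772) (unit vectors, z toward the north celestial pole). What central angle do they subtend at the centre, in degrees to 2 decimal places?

89.38°

u·v = 0.0109; |u| = 1.0000, |v| = 1.0000.
cos θ = (u·v)/(|u||v|) = 0.0109, so θ = 89.38°.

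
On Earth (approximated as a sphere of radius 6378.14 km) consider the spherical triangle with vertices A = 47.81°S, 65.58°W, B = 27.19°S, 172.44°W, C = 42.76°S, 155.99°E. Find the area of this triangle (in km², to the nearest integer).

Side lengths (central angles): a = 0.5223, b = 1.4363, c = 1.4047 rad; semiperimeter s = 1.6817.
By l'Huilier's theorem, tan(E/4) = √[tan(s/2) tan((s−a)/2) tan((s−b)/2) tan((s−c)/2)], giving spherical excess E = 0.4467 rad.
Area = E·R² = 0.4467 × (6378.14)² ≈ 18170867 km².

18170867 km²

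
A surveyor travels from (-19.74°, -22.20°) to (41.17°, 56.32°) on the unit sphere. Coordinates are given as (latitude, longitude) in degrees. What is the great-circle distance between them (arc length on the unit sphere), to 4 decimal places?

In radians: φ₁ = -0.3445, φ₂ = 0.7186, Δλ = 78.520° = 1.3704 rad.
cos c = sin φ₁ sin φ₂ + cos φ₁ cos φ₂ cos Δλ = (-0.3378)(0.6583) + (0.9412)(0.7528)(0.1990) = -0.08133,
so c = arccos(-0.08133) = 1.65221 rad.
On the unit sphere the arc length equals the central angle: 1.6522.

1.6522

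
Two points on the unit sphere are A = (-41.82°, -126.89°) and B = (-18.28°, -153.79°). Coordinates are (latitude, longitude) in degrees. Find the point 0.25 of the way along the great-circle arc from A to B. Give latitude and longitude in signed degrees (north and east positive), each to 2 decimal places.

The central angle between A and B is δ = 0.5731 rad.
With f = 0.25, the slerp weights are sin((1−f)δ)/sin δ = 0.7685 and sin(fδ)/sin δ = 0.2633.
Weighted sum of the unit vectors: (0.7685)·(-0.4474,-0.5960,-0.6668) + (0.2633)·(-0.8519,-0.4194,-0.3137) = (-0.5681, -0.5685, -0.5950).
Converting back: φ = atan2(z, √(x²+y²)) = -36.51°, λ = atan2(y, x) = -134.98°.

-36.51°, -134.98°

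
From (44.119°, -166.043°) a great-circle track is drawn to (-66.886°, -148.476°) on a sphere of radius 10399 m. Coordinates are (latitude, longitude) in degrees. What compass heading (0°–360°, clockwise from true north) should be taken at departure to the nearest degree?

173°

With φ₁ = 0.7700, φ₂ = -1.1674, Δλ = 0.3066 rad, the forward-azimuth formula gives
θ = atan2( sin Δλ cos φ₂ , cos φ₁ sin φ₂ − sin φ₁ cos φ₂ cos Δλ ) = atan2(0.1185, -0.9208) = 172.67°.
So the initial bearing is 173°.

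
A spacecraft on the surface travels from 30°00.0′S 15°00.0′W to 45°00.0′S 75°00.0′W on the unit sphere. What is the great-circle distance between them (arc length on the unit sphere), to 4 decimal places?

Let φ₁ = -0.5236 rad, φ₂ = -0.7854 rad, and Δλ = -1.0472 rad.
Haversine: a = sin²(Δφ/2) + cos φ₁ cos φ₂ sin²(Δλ/2) = 0.0170 + (0.8660)(0.7071)(0.2500) = 0.17013.
Central angle c = 2·arcsin(√a) = 0.85032 rad.
On the unit sphere the arc length equals the central angle: 0.8503.

0.8503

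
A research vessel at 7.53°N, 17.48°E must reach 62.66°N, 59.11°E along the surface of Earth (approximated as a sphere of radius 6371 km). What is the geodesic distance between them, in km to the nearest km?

6986 km

In radians: φ₁ = 0.1314, φ₂ = 1.0936, Δλ = 41.630° = 0.7266 rad.
cos c = sin φ₁ sin φ₂ + cos φ₁ cos φ₂ cos Δλ = (0.1310)(0.8883) + (0.9914)(0.4593)(0.7475) = 0.45673,
so c = arccos(0.45673) = 1.09648 rad.
Distance = R·c = 6371 × 1.0965 ≈ 6986 km.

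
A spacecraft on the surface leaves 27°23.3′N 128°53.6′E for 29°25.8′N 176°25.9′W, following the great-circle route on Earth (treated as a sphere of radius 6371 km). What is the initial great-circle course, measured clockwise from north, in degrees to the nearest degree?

74°

With φ₁ = 0.4780, φ₂ = 0.5137, Δλ = 0.9543 rad, the forward-azimuth formula gives
θ = atan2( sin Δλ cos φ₂ , cos φ₁ sin φ₂ − sin φ₁ cos φ₂ cos Δλ ) = atan2(0.7106, 0.2046) = 73.94°.
So the initial bearing is 74°.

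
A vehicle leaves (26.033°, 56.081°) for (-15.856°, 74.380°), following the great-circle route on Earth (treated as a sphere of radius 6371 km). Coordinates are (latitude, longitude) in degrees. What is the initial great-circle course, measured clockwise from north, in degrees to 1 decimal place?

155.0°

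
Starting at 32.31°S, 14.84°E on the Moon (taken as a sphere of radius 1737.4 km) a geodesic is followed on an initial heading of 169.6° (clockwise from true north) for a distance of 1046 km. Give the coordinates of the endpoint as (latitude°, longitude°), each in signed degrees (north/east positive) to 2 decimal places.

Angular distance δ = d/R = 1046/1737.4 = 0.60205 rad; initial bearing θ = 2.9601 rad.
sin φ₂ = sin φ₁ cos δ + cos φ₁ sin δ cos θ = (-0.5345)(0.8242) + (0.8452)(0.5663)(-0.9836) = -0.9113, so φ₂ = -65.69°.
Δλ = atan2(sin θ sin δ cos φ₁, cos δ − sin φ₁ sin φ₂) = atan2(0.0864, 0.3371) = 14.377°.
λ₂ = 14.840° + 14.377° = 29.22°.

-65.69°, 29.22°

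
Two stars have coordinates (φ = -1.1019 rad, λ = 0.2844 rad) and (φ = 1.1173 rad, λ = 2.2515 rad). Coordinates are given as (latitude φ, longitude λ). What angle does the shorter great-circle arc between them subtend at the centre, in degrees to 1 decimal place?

Let φ₁ = -1.1019 rad, φ₂ = 1.1173 rad, and Δλ = 1.9671 rad.
cos c = sin φ₁ sin φ₂ + cos φ₁ cos φ₂ cos Δλ = (-0.8921)(0.8989) + (0.4519)(0.4381)(-0.3860) = -0.87832,
so c = arccos(-0.87832) = 2.64314 rad.
So the angular separation is 151.4°.

151.4°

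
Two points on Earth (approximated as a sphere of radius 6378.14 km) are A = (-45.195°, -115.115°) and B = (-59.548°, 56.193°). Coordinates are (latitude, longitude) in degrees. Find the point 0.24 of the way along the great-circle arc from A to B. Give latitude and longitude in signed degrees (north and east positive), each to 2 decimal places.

Central angle δ = 1.3092 rad. Interpolating on the sphere with fraction f = 0.24:
P = [sin((1−f)δ)·A + sin(fδ)·B] / sin δ = 0.8683·A + 0.3200·B in Cartesian coordinates,
giving P = (-0.1695, -0.4193, -0.8919), i.e. latitude -63.11°, longitude -112.01°.

-63.11°, -112.01°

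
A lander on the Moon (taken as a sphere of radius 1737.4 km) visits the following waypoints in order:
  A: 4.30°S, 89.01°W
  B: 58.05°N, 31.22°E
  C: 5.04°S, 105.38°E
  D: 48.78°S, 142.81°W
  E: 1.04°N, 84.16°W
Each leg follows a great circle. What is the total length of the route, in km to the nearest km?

11107 km

Leg A→B: central angle 1.9064 rad, distance 3312.1 km.
Leg B→C: central angle 1.5014 rad, distance 2608.5 km.
Leg C→D: central angle 1.7495 rad, distance 3039.7 km.
Leg D→E: central angle 1.2354 rad, distance 2146.4 km.
Total: 3312.1 + 2608.5 + 3039.7 + 2146.4 ≈ 11107 km.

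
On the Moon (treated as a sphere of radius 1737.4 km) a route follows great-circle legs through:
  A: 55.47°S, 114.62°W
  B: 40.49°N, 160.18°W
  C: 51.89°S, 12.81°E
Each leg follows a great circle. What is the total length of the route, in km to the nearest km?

Leg A→B: central angle 1.8061 rad, distance 3137.8 km.
Leg B→C: central angle 2.9256 rad, distance 5082.9 km.
Total: 3137.8 + 5082.9 ≈ 8221 km.

8221 km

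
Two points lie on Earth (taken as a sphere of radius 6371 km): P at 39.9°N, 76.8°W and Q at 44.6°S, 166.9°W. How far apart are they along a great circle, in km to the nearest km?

Let φ₁ = 0.6964 rad, φ₂ = -0.7784 rad, and Δλ = -1.5725 rad.
Haversine: a = sin²(Δφ/2) + cos φ₁ cos φ₂ sin²(Δλ/2) = 0.4521 + (0.7672)(0.7120)(0.5009) = 0.72567.
Central angle c = 2·arcsin(√a) = 2.03907 rad.
Distance = R·c = 6371 × 2.0391 ≈ 12991 km.

12991 km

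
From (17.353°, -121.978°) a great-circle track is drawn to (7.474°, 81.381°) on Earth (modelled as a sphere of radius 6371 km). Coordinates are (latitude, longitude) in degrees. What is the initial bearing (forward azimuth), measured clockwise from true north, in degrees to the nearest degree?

315°

With φ₁ = 0.3029, φ₂ = 0.1304, Δλ = -2.7339 rad, the forward-azimuth formula gives
θ = atan2( sin Δλ cos φ₂ , cos φ₁ sin φ₂ − sin φ₁ cos φ₂ cos Δλ ) = atan2(-0.3931, 0.3956) = -44.82°.
Adding 360° brings this into [0°, 360°): 315°.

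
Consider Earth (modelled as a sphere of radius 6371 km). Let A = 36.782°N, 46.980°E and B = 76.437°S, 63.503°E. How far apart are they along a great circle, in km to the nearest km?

12643 km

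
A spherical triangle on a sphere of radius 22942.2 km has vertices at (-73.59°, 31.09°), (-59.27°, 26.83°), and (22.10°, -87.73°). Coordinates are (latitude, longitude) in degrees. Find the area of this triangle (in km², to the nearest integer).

Side lengths (central angles): a = 2.1179, b = 2.0795, c = 0.2515 rad; semiperimeter s = 2.2245.
By l'Huilier's theorem, tan(E/4) = √[tan(s/2) tan((s−a)/2) tan((s−b)/2) tan((s−c)/2)], giving spherical excess E = 0.4340 rad.
Area = E·R² = 0.4340 × (22942.2)² ≈ 228409951 km².

228409951 km²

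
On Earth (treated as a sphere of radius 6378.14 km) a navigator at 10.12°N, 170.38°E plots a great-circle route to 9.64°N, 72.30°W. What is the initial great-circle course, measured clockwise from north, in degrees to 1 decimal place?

74.4°

Δλ = 117.320° = 2.0476 rad.
y = sin Δλ · cos φ₂ = (0.8885)(0.9859) = 0.8759
x = cos φ₁ sin φ₂ − sin φ₁ cos φ₂ cos Δλ = (0.9844)(0.1675) − (0.1757)(0.9859)(-0.4590) = 0.2444
θ = atan2(y, x) = 74.41°, so the bearing is 74.4°.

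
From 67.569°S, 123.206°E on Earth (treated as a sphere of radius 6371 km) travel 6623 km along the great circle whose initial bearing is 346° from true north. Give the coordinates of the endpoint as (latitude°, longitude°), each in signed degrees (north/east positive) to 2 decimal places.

Angular distance δ = d/R = 6623/6371 = 1.03955 rad; initial bearing θ = 6.0388 rad.
sin φ₂ = sin φ₁ cos δ + cos φ₁ sin δ cos θ = (-0.9243)(0.5066) + (0.3816)(0.8622)(0.9703) = -0.1491, so φ₂ = -8.57°.
Δλ = atan2(sin θ sin δ cos φ₁, cos δ − sin φ₁ sin φ₂) = atan2(-0.0796, 0.3688) = -12.177°.
λ₂ = 123.206° − 12.177° = 111.03°.

-8.57°, 111.03°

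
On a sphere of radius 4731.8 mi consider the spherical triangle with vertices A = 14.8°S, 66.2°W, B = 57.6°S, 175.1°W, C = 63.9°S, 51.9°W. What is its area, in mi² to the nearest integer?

Side lengths (central angles): a = 0.8903, b = 0.8743, c = 1.5229 rad; semiperimeter s = 1.6438.
By l'Huilier's theorem, tan(E/4) = √[tan(s/2) tan((s−a)/2) tan((s−b)/2) tan((s−c)/2)], giving spherical excess E = 0.4070 rad.
Area = E·R² = 0.4070 × (4731.8)² ≈ 9112750 mi².

9112750 mi²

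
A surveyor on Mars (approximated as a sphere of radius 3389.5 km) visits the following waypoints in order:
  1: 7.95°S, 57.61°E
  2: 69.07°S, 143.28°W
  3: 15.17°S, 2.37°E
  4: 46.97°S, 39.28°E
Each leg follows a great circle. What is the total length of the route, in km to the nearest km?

14082 km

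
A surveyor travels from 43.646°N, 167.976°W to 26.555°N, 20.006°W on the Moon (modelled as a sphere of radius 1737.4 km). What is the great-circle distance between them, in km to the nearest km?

3151 km

In radians: φ₁ = 0.7618, φ₂ = 0.4635, Δλ = 147.970° = 2.5826 rad.
Haversine: a = sin²(Δφ/2) + cos φ₁ cos φ₂ sin²(Δλ/2) = 0.0221 + (0.7236)(0.8945)(0.9239) = 0.62009.
Central angle c = 2·arcsin(√a) = 1.81335 rad.
Distance = R·c = 1737.4 × 1.8134 ≈ 3151 km.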